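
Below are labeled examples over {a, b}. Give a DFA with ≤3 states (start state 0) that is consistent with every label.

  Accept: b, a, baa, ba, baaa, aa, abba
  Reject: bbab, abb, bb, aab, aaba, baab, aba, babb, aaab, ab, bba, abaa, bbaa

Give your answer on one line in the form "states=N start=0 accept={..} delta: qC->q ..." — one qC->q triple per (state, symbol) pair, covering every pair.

states=3 start=0 accept={1} delta: 0a->1 0b->1 1a->1 1b->2 2a->2 2b->0

Fold the examples into a partial DFA from state 0: repeatedly fix the first undefined (state, symbol) met by the shortest-then-alphabetical prefix, trying targets in increasing order and rejecting any under which an Accept and a Reject string meet in one state with the same remainder; add a state when all current targets are rejected. Accepting states are where Accept strings end.
a: 0a undefined. 0a->0: no, b/aab meet in 0 with "b" left. Open state 1: 0a->1.
b: 0b undefined. 0b->0: no, b/bb meet in 0. 0b->1: ok.
aa: 1a undefined. 1a->0: no, b/aab meet in 1. 1a->1: ok.
ab: 1b undefined. 1b->0: no, b/abb meet in 1. 1b->1: no, b/bbab meet in 1. Open state 2: 1b->2.
aba: 2a undefined. 2a->0: no, b/bbab meet in 1. 2a->1: no, b/aaba meet in 1. 2a->2: ok.
abb: 2b undefined. 2b->0: ok.
All examples now run through 3 states with every (state, symbol) defined. Accept strings end in {1}, Reject strings end in {0,2}; accept={1}.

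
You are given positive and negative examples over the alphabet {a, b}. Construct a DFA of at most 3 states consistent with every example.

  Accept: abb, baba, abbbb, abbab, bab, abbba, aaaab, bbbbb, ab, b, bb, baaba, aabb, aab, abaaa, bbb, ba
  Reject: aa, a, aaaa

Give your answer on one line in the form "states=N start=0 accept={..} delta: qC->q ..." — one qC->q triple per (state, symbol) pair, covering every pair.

Grow the machine one transition at a time. Run the examples from 0; the earliest place one falls off (shortest prefix, ties alphabetical) gets sent to the lowest-numbered state that keeps every Accept/Reject pair distinguishable — a pair clashes when both reach the same state with identical unread suffix — and to a fresh state only if none does.
a: 0a undefined. 0a->0: ok.
b: 0b undefined. 0b->0: no, abb/aa meet in 0. Open state 1: 0b->1.
ba: 1a undefined. 1a->0: no, baba/aa meet in 0. 1a->1: ok.
bb: 1b undefined. 1b->0: no, abb/aa meet in 0. 1b->1: ok.
All examples now run through 2 states with every (state, symbol) defined. Accept strings end in {1}, Reject strings end in {0}; accept={1}.

states=2 start=0 accept={1} delta: 0a->0 0b->1 1a->1 1b->1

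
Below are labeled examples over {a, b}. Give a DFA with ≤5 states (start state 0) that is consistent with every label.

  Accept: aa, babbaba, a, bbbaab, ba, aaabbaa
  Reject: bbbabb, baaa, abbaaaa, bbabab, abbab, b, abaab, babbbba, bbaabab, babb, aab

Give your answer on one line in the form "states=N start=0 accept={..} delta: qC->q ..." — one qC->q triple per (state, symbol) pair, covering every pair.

states=4 start=0 accept={0,2} delta: 0a->0 0b->1 1a->2 1b->3 2a->3 2b->0 3a->1 3b->3

State merging on the prefix tree: take the shortest (then alphabetical) example prefix whose next move is undefined and point that move at state 0, else 1, else 2, ...; a target is out if some Accept/Reject pair would then sit in one state with the same input left (inseparable). If every existing state is out, open a new one.
a: 0a undefined. 0a->0: ok.
b: 0b undefined. 0b->0: no, aa/bbbabb meet in 0. Open state 1: 0b->1.
ba: 1a undefined. 1a->0: no, aa/baaa meet in 0. 1a->1: no, ba/baaa meet in 1. Open state 2: 1a->2.
bb: 1b undefined. 1b->0: no, aa/abbaaaa meet in 0. 1b->1: no, bbbaab/abaab meet in 2 with "ab" left. 1b->2: no, aaabbaa/baaa meet in 2 with "aa" left. Open state 3: 1b->3.
baa: 2a undefined. 2a->0: no, aa/baaa meet in 0. 2a->1: no, ba/baaa meet in 2. 2a->2: no, ba/baaa meet in 2. 2a->3: ok.
bab: 2b undefined. 2b->0: ok.
bba: 3a undefined. 3a->0: no, aa/baaa meet in 0. 3a->1: ok.
bbb: 3b undefined. 3b->0: no, aa/abaab meet in 0. 3b->1: no, bbbaab/bbbabb meet in 1. 3b->2: no, aa/bbbabb meet in 0. 3b->3: ok.
All examples now run through 4 states with every (state, symbol) defined. Accept strings end in {0,2}, Reject strings end in {1,3}; accept={0,2}.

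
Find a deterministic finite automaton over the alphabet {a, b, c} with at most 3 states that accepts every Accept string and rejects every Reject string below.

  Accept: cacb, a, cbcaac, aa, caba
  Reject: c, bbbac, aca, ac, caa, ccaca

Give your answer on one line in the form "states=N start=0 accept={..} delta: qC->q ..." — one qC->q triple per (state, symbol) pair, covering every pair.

states=2 start=0 accept={0} delta: 0a->0 0b->0 0c->1 1a->1 1b->0 1c->0

State merging on the prefix tree: take the shortest (then alphabetical) example prefix whose next move is undefined and point that move at state 0, else 1, else 2, ...; a target is out if some Accept/Reject pair would then sit in one state with the same input left (inseparable). If every existing state is out, open a new one.
a: 0a undefined. 0a->0: ok.
b: 0b undefined. 0b->0: ok.
c: 0c undefined. 0c->0: no, cacb/c meet in 0. Open state 1: 0c->1.
ca: 1a undefined. 1a->0: no, a/aca meet in 0. 1a->1: ok.
cb: 1b undefined. 1b->0: ok.
cc: 1c undefined. 1c->0: ok.
All examples now run through 2 states with every (state, symbol) defined. Accept strings end in {0}, Reject strings end in {1}; accept={0}.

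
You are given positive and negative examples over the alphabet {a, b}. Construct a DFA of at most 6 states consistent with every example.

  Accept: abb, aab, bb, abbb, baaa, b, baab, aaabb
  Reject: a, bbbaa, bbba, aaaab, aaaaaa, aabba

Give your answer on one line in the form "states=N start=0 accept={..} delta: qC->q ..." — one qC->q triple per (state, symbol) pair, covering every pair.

Grow the machine one transition at a time. Run the examples from 0; the earliest place one falls off (shortest prefix, ties alphabetical) gets sent to the lowest-numbered state that keeps every Accept/Reject pair distinguishable — a pair clashes when both reach the same state with identical unread suffix — and to a fresh state only if none does.
a: 0a undefined. 0a->0: no, aab/aaaab meet in 0 with "b" left. Open state 1: 0a->1.
b: 0b undefined. 0b->0: ok.
aa: 1a undefined. 1a->0: no, aab/bbbaa meet in 0. 1a->1: no, aab/aaaab meet in 1 with "b" left. Open state 2: 1a->2.
ab: 1b undefined. 1b->0: ok.
aaa: 2a undefined. 2a->0: no, abb/aaaab meet in 0. 2a->1: no, aab/aaaab meet in 2 with "b" left. 2a->2: no, aab/aaaab meet in 2 with "b" left. Open state 3: 2a->3.
aab: 2b undefined. 2b->0: ok.
aaaa: 3a undefined. 3a->0: no, abb/aaaab meet in 0. 3a->1: no, abb/aaaab meet in 0. 3a->2: no, abb/aaaab meet in 0. 3a->3: no, baaa/aaaaaa meet in 3. Open state 4: 3a->4.
aaab: 3b undefined. 3b->0: ok.
aaaaa: 4a undefined. 4a->0: ok.
aaaab: 4b undefined. 4b->0: no, abb/aaaab meet in 0. 4b->1: ok.
All examples now run through 5 states with every (state, symbol) defined. Accept strings end in {0,3}, Reject strings end in {1,2}; accept={0,3}.

states=5 start=0 accept={0,3} delta: 0a->1 0b->0 1a->2 1b->0 2a->3 2b->0 3a->4 3b->0 4a->0 4b->1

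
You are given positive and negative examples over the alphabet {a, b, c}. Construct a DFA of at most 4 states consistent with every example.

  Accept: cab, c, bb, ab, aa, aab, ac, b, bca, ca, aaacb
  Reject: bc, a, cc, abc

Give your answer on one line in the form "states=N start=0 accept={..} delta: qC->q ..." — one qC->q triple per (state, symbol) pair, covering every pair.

Fold the examples into a partial DFA from state 0: repeatedly fix the first undefined (state, symbol) met by the shortest-then-alphabetical prefix, trying targets in increasing order and rejecting any under which an Accept and a Reject string meet in one state with the same remainder; add a state when all current targets are rejected. Accepting states are where Accept strings end.
a: 0a undefined. 0a->0: no, aa/a meet in 0. Open state 1: 0a->1.
b: 0b undefined. 0b->0: no, c/bc meet in 0 with "c" left. 0b->1: no, ac/bc meet in 1 with "c" left. Open state 2: 0b->2.
c: 0c undefined. 0c->0: no, c/cc meet in 0. 0c->1: no, c/a meet in 1. 0c->2: ok.
aa: 1a undefined. 1a->0: ok.
ab: 1b undefined. 1b->0: no, c/abc meet in 2. 1b->1: no, ab/a meet in 1. 1b->2: ok.
ac: 1c undefined. 1c->0: ok.
bb: 2b undefined. 2b->0: ok.
bc: 2c undefined. 2c->0: no, bb/bc meet in 0. 2c->1: ok.
ca: 2a undefined. 2a->0: ok.
All examples now run through 3 states with every (state, symbol) defined. Accept strings end in {0,2}, Reject strings end in {1}; accept={0,2}.

states=3 start=0 accept={0,2} delta: 0a->1 0b->2 0c->2 1a->0 1b->2 1c->0 2a->0 2b->0 2c->1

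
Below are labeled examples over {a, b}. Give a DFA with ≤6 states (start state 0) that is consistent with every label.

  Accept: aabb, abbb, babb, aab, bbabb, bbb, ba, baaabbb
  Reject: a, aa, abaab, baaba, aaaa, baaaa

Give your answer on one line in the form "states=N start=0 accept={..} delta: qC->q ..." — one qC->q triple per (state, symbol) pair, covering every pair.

Fold the examples into a partial DFA from state 0: repeatedly fix the first undefined (state, symbol) met by the shortest-then-alphabetical prefix, trying targets in increasing order and rejecting any under which an Accept and a Reject string meet in one state with the same remainder; add a state when all current targets are rejected. Accepting states are where Accept strings end.
a: 0a undefined. 0a->0: ok.
b: 0b undefined. 0b->0: no, aabb/a meet in 0. Open state 1: 0b->1.
ba: 1a undefined. 1a->0: no, aab/abaab meet in 1. 1a->1: no, aabb/abaab meet in 1 with "b" left. Open state 2: 1a->2.
bb: 1b undefined. 1b->0: no, aabb/a meet in 0. 1b->1: ok.
baa: 2a undefined. 2a->0: no, aabb/abaab meet in 1. 2a->1: no, aabb/abaab meet in 1. 2a->2: no, ba/baaaa meet in 2. Open state 3: 2a->3.
bab: 2b undefined. 2b->0: ok.
baaa: 3a undefined. 3a->0: ok.
baab: 3b undefined. 3b->0: ok.
All examples now run through 4 states with every (state, symbol) defined. Accept strings end in {1,2}, Reject strings end in {0}; accept={1,2}.

states=4 start=0 accept={1,2} delta: 0a->0 0b->1 1a->2 1b->1 2a->3 2b->0 3a->0 3b->0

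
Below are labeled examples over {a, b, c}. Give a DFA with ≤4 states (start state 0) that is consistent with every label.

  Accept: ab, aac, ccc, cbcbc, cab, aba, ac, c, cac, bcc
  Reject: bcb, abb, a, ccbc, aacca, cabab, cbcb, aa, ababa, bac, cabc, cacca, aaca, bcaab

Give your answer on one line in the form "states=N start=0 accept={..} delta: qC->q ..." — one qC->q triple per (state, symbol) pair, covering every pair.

State merging on the prefix tree: take the shortest (then alphabetical) example prefix whose next move is undefined and point that move at state 0, else 1, else 2, ...; a target is out if some Accept/Reject pair would then sit in one state with the same input left (inseparable). If every existing state is out, open a new one.
a: 0a undefined. 0a->0: ok.
b: 0b undefined. 0b->0: no, ab/abb meet in 0. Open state 1: 0b->1.
c: 0c undefined. 0c->0: no, aac/a meet in 0. 0c->1: no, aba/aaca meet in 1 with "a" left. Open state 2: 0c->2.
ba: 1a undefined. 1a->0: no, aac/bac meet in 2. 1a->1: ok.
bc: 1c undefined. 1c->0: no, ab/bcb meet in 1. 1c->1: no, ab/bac meet in 1. 1c->2: no, aac/bac meet in 2. Open state 3: 1c->3.
ca: 2a undefined. 2a->0: ok.
cb: 2b undefined. 2b->0: ok.
cc: 2c undefined. 2c->0: ok.
abb: 1b undefined. 1b->0: ok.
bca: 3a undefined. 3a->0: no, ab/bcaab meet in 1. 3a->1: ok.
bcb: 3b undefined. 3b->0: ok.
bcc: 3c undefined. 3c->0: no, bcc/bcb meet in 0. 3c->1: ok.
All examples now run through 4 states with every (state, symbol) defined. Accept strings end in {1,2}, Reject strings end in {0,3}; accept={1,2}.

states=4 start=0 accept={1,2} delta: 0a->0 0b->1 0c->2 1a->1 1b->0 1c->3 2a->0 2b->0 2c->0 3a->1 3b->0 3c->1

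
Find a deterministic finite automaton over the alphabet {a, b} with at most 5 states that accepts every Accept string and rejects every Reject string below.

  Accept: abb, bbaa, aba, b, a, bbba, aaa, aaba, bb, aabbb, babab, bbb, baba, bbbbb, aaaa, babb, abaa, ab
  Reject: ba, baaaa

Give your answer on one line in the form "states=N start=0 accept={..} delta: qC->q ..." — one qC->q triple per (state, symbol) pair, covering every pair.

states=4 start=0 accept={0,1,3} delta: 0a->1 0b->1 1a->2 1b->3 2a->0 2b->0 3a->0 3b->0

Grow the machine one transition at a time. Run the examples from 0; the earliest place one falls off (shortest prefix, ties alphabetical) gets sent to the lowest-numbered state that keeps every Accept/Reject pair distinguishable — a pair clashes when both reach the same state with identical unread suffix — and to a fresh state only if none does.
a: 0a undefined. 0a->0: no, aba/ba meet in 0 with "ba" left. Open state 1: 0a->1.
b: 0b undefined. 0b->0: no, a/ba meet in 1. 0b->1: ok.
aa: 1a undefined. 1a->0: no, b/baaaa meet in 1. 1a->1: no, b/ba meet in 1. Open state 2: 1a->2.
ab: 1b undefined. 1b->0: no, bbaa/ba meet in 2. 1b->1: no, aba/ba meet in 2. 1b->2: no, bb/ba meet in 2. Open state 3: 1b->3.
aaa: 2a undefined. 2a->0: ok.
aab: 2b undefined. 2b->0: ok.
aba: 3a undefined. 3a->0: ok.
abb: 3b undefined. 3b->0: ok.
All examples now run through 4 states with every (state, symbol) defined. Accept strings end in {0,1,3}, Reject strings end in {2}; accept={0,1,3}.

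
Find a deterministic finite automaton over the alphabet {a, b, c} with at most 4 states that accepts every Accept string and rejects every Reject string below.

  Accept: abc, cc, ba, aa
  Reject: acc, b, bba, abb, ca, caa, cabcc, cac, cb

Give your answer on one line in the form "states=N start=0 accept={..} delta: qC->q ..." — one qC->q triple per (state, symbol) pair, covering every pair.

Fold the examples into a partial DFA from state 0: repeatedly fix the first undefined (state, symbol) met by the shortest-then-alphabetical prefix, trying targets in increasing order and rejecting any under which an Accept and a Reject string meet in one state with the same remainder; add a state when all current targets are rejected. Accepting states are where Accept strings end.
a: 0a undefined. 0a->0: no, cc/acc meet in 0 with "cc" left. Open state 1: 0a->1.
b: 0b undefined. 0b->0: no, ba/bba meet in 1. 0b->1: ok.
c: 0c undefined. 0c->0: no, ba/caa meet in 1 with "a" left. 0c->1: no, ba/ca meet in 1 with "a" left. Open state 2: 0c->2.
aa: 1a undefined. 1a->0: ok.
ab: 1b undefined. 1b->0: ok.
ac: 1c undefined. 1c->0: no, abc/acc meet in 2. 1c->1: ok.
ca: 2a undefined. 2a->0: no, abc/cac meet in 2. 2a->1: no, cc/cabcc meet in 2 with "c" left. 2a->2: no, abc/ca meet in 2. Open state 3: 2a->3.
cb: 2b undefined. 2b->0: no, ba/cb meet in 0. 2b->1: ok.
cc: 2c undefined. 2c->0: ok.
caa: 3a undefined. 3a->0: no, cc/caa meet in 0. 3a->1: ok.
cab: 3b undefined. 3b->0: no, cc/cabcc meet in 0. 3b->1: ok.
cac: 3c undefined. 3c->0: no, cc/cac meet in 0. 3c->1: ok.
All examples now run through 4 states with every (state, symbol) defined. Accept strings end in {0,2}, Reject strings end in {1,3}; accept={0,2}.

states=4 start=0 accept={0,2} delta: 0a->1 0b->1 0c->2 1a->0 1b->0 1c->1 2a->3 2b->1 2c->0 3a->1 3b->1 3c->1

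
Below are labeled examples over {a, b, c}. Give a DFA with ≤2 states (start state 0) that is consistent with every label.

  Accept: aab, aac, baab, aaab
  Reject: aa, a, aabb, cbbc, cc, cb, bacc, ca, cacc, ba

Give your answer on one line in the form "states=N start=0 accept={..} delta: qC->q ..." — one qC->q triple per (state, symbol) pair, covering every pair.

Fold the examples into a partial DFA from state 0: repeatedly fix the first undefined (state, symbol) met by the shortest-then-alphabetical prefix, trying targets in increasing order and rejecting any under which an Accept and a Reject string meet in one state with the same remainder; add a state when all current targets are rejected. Accepting states are where Accept strings end.
a: 0a undefined. 0a->0: ok.
b: 0b undefined. 0b->0: no, aab/aa meet in 0. Open state 1: 0b->1.
c: 0c undefined. 0c->0: no, aab/cb meet in 1. 0c->1: ok.
ba: 1a undefined. 1a->0: ok.
cb: 1b undefined. 1b->0: ok.
cc: 1c undefined. 1c->0: ok.
All examples now run through 2 states with every (state, symbol) defined. Accept strings end in {1}, Reject strings end in {0}; accept={1}.

states=2 start=0 accept={1} delta: 0a->0 0b->1 0c->1 1a->0 1b->0 1c->0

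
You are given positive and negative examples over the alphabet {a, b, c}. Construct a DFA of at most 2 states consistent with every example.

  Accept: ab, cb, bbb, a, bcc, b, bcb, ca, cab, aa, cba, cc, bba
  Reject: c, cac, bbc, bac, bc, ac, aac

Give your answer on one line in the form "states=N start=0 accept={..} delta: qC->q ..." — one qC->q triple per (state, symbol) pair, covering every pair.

Grow the machine one transition at a time. Run the examples from 0; the earliest place one falls off (shortest prefix, ties alphabetical) gets sent to the lowest-numbered state that keeps every Accept/Reject pair distinguishable — a pair clashes when both reach the same state with identical unread suffix — and to a fresh state only if none does.
a: 0a undefined. 0a->0: ok.
b: 0b undefined. 0b->0: ok.
c: 0c undefined. 0c->0: no, ab/c meet in 0. Open state 1: 0c->1.
ca: 1a undefined. 1a->0: ok.
cb: 1b undefined. 1b->0: ok.
cc: 1c undefined. 1c->0: ok.
All examples now run through 2 states with every (state, symbol) defined. Accept strings end in {0}, Reject strings end in {1}; accept={0}.

states=2 start=0 accept={0} delta: 0a->0 0b->0 0c->1 1a->0 1b->0 1c->0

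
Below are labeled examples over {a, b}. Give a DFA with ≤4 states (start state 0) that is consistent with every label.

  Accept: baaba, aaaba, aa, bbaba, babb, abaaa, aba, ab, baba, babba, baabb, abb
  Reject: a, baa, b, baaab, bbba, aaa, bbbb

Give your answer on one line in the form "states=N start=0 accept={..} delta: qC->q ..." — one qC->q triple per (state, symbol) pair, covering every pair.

states=3 start=0 accept={0,2} delta: 0a->1 0b->1 1a->0 1b->2 2a->0 2b->0

Fold the examples into a partial DFA from state 0: repeatedly fix the first undefined (state, symbol) met by the shortest-then-alphabetical prefix, trying targets in increasing order and rejecting any under which an Accept and a Reject string meet in one state with the same remainder; add a state when all current targets are rejected. Accepting states are where Accept strings end.
a: 0a undefined. 0a->0: no, aa/a meet in 0. Open state 1: 0a->1.
b: 0b undefined. 0b->0: no, aa/baa meet in 1 with "a" left. 0b->1: ok.
aa: 1a undefined. 1a->0: ok.
ab: 1b undefined. 1b->0: no, baaba/a meet in 1. 1b->1: no, baaba/bbba meet in 0. Open state 2: 1b->2.
aba: 2a undefined. 2a->0: ok.
abb: 2b undefined. 2b->0: ok.
All examples now run through 3 states with every (state, symbol) defined. Accept strings end in {0,2}, Reject strings end in {1}; accept={0,2}.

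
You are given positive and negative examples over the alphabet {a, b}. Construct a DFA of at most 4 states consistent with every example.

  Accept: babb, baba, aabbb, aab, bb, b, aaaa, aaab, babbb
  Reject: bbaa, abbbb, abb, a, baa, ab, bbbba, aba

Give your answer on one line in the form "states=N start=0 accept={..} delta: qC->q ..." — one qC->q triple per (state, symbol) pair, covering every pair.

states=4 start=0 accept={0,2} delta: 0a->1 0b->2 1a->3 1b->1 2a->0 2b->0 3a->2 3b->0

Fold the examples into a partial DFA from state 0: repeatedly fix the first undefined (state, symbol) met by the shortest-then-alphabetical prefix, trying targets in increasing order and rejecting any under which an Accept and a Reject string meet in one state with the same remainder; add a state when all current targets are rejected. Accepting states are where Accept strings end.
a: 0a undefined. 0a->0: no, aab/ab meet in 0 with "b" left. Open state 1: 0a->1.
b: 0b undefined. 0b->0: no, babb/abb meet in 1 with "bb" left. 0b->1: no, bb/ab meet in 1 with "b" left. Open state 2: 0b->2.
aa: 1a undefined. 1a->0: no, aaab/ab meet in 1 with "b" left. 1a->1: no, aab/ab meet in 1 with "b" left. 1a->2: no, aaaa/baa meet in 2 with "aa" left. Open state 3: 1a->3.
ab: 1b undefined. 1b->0: no, b/abb meet in 2. 1b->1: ok.
ba: 2a undefined. 2a->0: ok.
bb: 2b undefined. 2b->0: ok.
aaa: 3a undefined. 3a->0: no, aaaa/abbbb meet in 1. 3a->1: no, aaaa/bbaa meet in 3. 3a->2: ok.
aab: 3b undefined. 3b->0: ok.
All examples now run through 4 states with every (state, symbol) defined. Accept strings end in {0,2}, Reject strings end in {1,3}; accept={0,2}.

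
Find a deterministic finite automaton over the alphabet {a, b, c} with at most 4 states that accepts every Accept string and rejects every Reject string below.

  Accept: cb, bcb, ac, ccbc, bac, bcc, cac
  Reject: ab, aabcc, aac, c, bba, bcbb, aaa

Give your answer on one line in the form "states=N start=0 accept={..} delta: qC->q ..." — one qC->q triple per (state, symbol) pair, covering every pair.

State merging on the prefix tree: take the shortest (then alphabetical) example prefix whose next move is undefined and point that move at state 0, else 1, else 2, ...; a target is out if some Accept/Reject pair would then sit in one state with the same input left (inseparable). If every existing state is out, open a new one.
a: 0a undefined. 0a->0: no, ac/aac meet in 0 with "c" left. Open state 1: 0a->1.
b: 0b undefined. 0b->0: ok.
c: 0c undefined. 0c->0: no, cb/c meet in 0. 0c->1: no, cb/ab meet in 1 with "b" left. Open state 2: 0c->2.
aa: 1a undefined. 1a->0: no, bcc/aabcc meet in 2 with "c" left. 1a->1: no, ac/aac meet in 1 with "c" left. 1a->2: no, bcc/aac meet in 2 with "c" left. Open state 3: 1a->3.
ab: 1b undefined. 1b->0: ok.
ac: 1c undefined. 1c->0: no, ac/ab meet in 0. 1c->1: no, ac/bba meet in 1. 1c->2: no, ac/c meet in 2. 1c->3: ok.
ca: 2a undefined. 2a->0: no, cac/c meet in 2. 2a->1: ok.
cb: 2b undefined. 2b->0: no, cb/ab meet in 0. 2b->1: no, cb/bba meet in 1. 2b->2: no, cb/c meet in 2. 2b->3: ok.
cc: 2c undefined. 2c->0: no, ccbc/c meet in 2. 2c->1: no, ccbc/c meet in 2. 2c->2: no, ccbc/aac meet in 3 with "c" left. 2c->3: ok.
aaa: 3a undefined. 3a->0: ok.
aab: 3b undefined. 3b->0: no, cb/aabcc meet in 3. 3b->1: ok.
aac: 3c undefined. 3c->0: ok.
All examples now run through 4 states with every (state, symbol) defined. Accept strings end in {3}, Reject strings end in {0,1,2}; accept={3}.

states=4 start=0 accept={3} delta: 0a->1 0b->0 0c->2 1a->3 1b->0 1c->3 2a->1 2b->3 2c->3 3a->0 3b->1 3c->0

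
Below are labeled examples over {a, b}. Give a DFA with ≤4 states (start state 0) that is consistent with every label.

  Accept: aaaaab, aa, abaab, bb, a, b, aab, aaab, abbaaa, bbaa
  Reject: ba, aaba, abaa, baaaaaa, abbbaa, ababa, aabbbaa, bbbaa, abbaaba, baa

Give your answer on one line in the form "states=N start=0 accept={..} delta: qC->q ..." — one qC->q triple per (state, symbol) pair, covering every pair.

states=3 start=0 accept={0,1} delta: 0a->0 0b->1 1a->2 1b->0 2a->2 2b->1

Grow the machine one transition at a time. Run the examples from 0; the earliest place one falls off (shortest prefix, ties alphabetical) gets sent to the lowest-numbered state that keeps every Accept/Reject pair distinguishable — a pair clashes when both reach the same state with identical unread suffix — and to a fresh state only if none does.
a: 0a undefined. 0a->0: ok.
b: 0b undefined. 0b->0: no, aaaaab/ba meet in 0. Open state 1: 0b->1.
ba: 1a undefined. 1a->0: no, aa/ba meet in 0. 1a->1: no, aaaaab/ba meet in 1. Open state 2: 1a->2.
bb: 1b undefined. 1b->0: ok.
baa: 2a undefined. 2a->0: no, aa/abaa meet in 0. 2a->1: no, aaaaab/abaa meet in 1. 2a->2: ok.
abab: 2b undefined. 2b->0: no, aa/ababa meet in 0. 2b->1: ok.
All examples now run through 3 states with every (state, symbol) defined. Accept strings end in {0,1}, Reject strings end in {2}; accept={0,1}.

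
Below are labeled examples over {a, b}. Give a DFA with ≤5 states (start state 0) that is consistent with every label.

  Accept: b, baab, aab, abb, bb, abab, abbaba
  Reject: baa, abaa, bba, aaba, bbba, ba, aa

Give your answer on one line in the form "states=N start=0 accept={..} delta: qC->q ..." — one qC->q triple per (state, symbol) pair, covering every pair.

states=4 start=0 accept={1,2} delta: 0a->0 0b->1 1a->0 1b->2 2a->3 2b->0 3a->1 3b->3

Grow the machine one transition at a time. Run the examples from 0; the earliest place one falls off (shortest prefix, ties alphabetical) gets sent to the lowest-numbered state that keeps every Accept/Reject pair distinguishable — a pair clashes when both reach the same state with identical unread suffix — and to a fresh state only if none does.
a: 0a undefined. 0a->0: ok.
b: 0b undefined. 0b->0: no, b/baa meet in 0. Open state 1: 0b->1.
ba: 1a undefined. 1a->0: ok.
bb: 1b undefined. 1b->0: no, abb/baa meet in 0. 1b->1: no, abbaba/baa meet in 0. Open state 2: 1b->2.
bba: 2a undefined. 2a->0: no, abbaba/baa meet in 0. 2a->1: no, b/bba meet in 1. 2a->2: no, abb/bba meet in 2. Open state 3: 2a->3.
bbb: 2b undefined. 2b->0: ok.
abbab: 3b undefined. 3b->0: no, abbaba/baa meet in 0. 3b->1: no, abbaba/baa meet in 0. 3b->2: no, abbaba/bba meet in 3. 3b->3: ok.
abbaba: 3a undefined. 3a->0: no, abbaba/baa meet in 0. 3a->1: ok.
All examples now run through 4 states with every (state, symbol) defined. Accept strings end in {1,2}, Reject strings end in {0,3}; accept={1,2}.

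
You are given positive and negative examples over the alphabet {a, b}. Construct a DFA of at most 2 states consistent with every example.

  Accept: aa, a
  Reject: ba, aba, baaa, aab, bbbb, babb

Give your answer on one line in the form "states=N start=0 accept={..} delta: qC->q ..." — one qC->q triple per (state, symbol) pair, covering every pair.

State merging on the prefix tree: take the shortest (then alphabetical) example prefix whose next move is undefined and point that move at state 0, else 1, else 2, ...; a target is out if some Accept/Reject pair would then sit in one state with the same input left (inseparable). If every existing state is out, open a new one.
a: 0a undefined. 0a->0: ok.
b: 0b undefined. 0b->0: no, aa/ba meet in 0. Open state 1: 0b->1.
ba: 1a undefined. 1a->0: no, aa/ba meet in 0. 1a->1: ok.
bb: 1b undefined. 1b->0: no, aa/bbbb meet in 0. 1b->1: ok.
All examples now run through 2 states with every (state, symbol) defined. Accept strings end in {0}, Reject strings end in {1}; accept={0}.

states=2 start=0 accept={0} delta: 0a->0 0b->1 1a->1 1b->1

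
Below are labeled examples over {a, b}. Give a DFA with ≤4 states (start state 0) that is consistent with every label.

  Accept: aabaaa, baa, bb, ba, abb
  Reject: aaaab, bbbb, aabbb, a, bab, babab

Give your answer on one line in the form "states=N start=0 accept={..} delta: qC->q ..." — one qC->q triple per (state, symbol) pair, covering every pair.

Grow the machine one transition at a time. Run the examples from 0; the earliest place one falls off (shortest prefix, ties alphabetical) gets sent to the lowest-numbered state that keeps every Accept/Reject pair distinguishable — a pair clashes when both reach the same state with identical unread suffix — and to a fresh state only if none does.
a: 0a undefined. 0a->0: ok.
b: 0b undefined. 0b->0: no, aabaaa/aaaab meet in 0. Open state 1: 0b->1.
ba: 1a undefined. 1a->0: no, aabaaa/a meet in 0. 1a->1: no, aabaaa/aaaab meet in 1. Open state 2: 1a->2.
bb: 1b undefined. 1b->0: no, bb/bbbb meet in 0. 1b->1: no, bb/aaaab meet in 1. 1b->2: ok.
baa: 2a undefined. 2a->0: no, aabaaa/a meet in 0. 2a->1: no, baa/aaaab meet in 1. 2a->2: ok.
bab: 2b undefined. 2b->0: ok.
All examples now run through 3 states with every (state, symbol) defined. Accept strings end in {2}, Reject strings end in {0,1}; accept={2}.

states=3 start=0 accept={2} delta: 0a->0 0b->1 1a->2 1b->2 2a->2 2b->0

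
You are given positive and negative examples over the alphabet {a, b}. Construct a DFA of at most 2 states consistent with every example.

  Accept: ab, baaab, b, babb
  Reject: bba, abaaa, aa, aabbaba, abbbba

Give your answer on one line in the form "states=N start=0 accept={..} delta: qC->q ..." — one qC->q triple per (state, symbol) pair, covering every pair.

states=2 start=0 accept={1} delta: 0a->0 0b->1 1a->0 1b->1

Grow the machine one transition at a time. Run the examples from 0; the earliest place one falls off (shortest prefix, ties alphabetical) gets sent to the lowest-numbered state that keeps every Accept/Reject pair distinguishable — a pair clashes when both reach the same state with identical unread suffix — and to a fresh state only if none does.
a: 0a undefined. 0a->0: ok.
b: 0b undefined. 0b->0: no, ab/bba meet in 0. Open state 1: 0b->1.
ba: 1a undefined. 1a->0: ok.
bb: 1b undefined. 1b->0: no, babb/bba meet in 0. 1b->1: ok.
All examples now run through 2 states with every (state, symbol) defined. Accept strings end in {1}, Reject strings end in {0}; accept={1}.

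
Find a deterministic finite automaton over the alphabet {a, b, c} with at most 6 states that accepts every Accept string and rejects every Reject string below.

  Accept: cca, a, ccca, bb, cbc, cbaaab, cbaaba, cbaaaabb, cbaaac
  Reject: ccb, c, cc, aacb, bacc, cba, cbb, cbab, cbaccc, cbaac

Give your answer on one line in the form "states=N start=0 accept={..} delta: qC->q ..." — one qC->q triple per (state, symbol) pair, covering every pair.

states=5 start=0 accept={0,3} delta: 0a->0 0b->0 0c->1 1a->3 1b->2 1c->1 2a->1 2b->1 2c->0 3a->4 3b->0 3c->1 4a->0 4b->0 4c->0

Fold the examples into a partial DFA from state 0: repeatedly fix the first undefined (state, symbol) met by the shortest-then-alphabetical prefix, trying targets in increasing order and rejecting any under which an Accept and a Reject string meet in one state with the same remainder; add a state when all current targets are rejected. Accepting states are where Accept strings end.
a: 0a undefined. 0a->0: ok.
b: 0b undefined. 0b->0: ok.
c: 0c undefined. 0c->0: no, cca/ccb meet in 0. Open state 1: 0c->1.
cb: 1b undefined. 1b->0: no, a/aacb meet in 0. 1b->1: no, cbc/cc meet in 1 with "c" left. Open state 2: 1b->2.
cc: 1c undefined. 1c->0: no, cca/ccb meet in 0. 1c->1: ok.
cba: 2a undefined. 2a->0: no, a/cba meet in 0. 2a->1: ok.
cbb: 2b undefined. 2b->0: no, a/cbb meet in 0. 2b->1: ok.
cbc: 2c undefined. 2c->0: ok.
cca: 1a undefined. 1a->0: no, cbaaac/c meet in 1. 1a->1: no, cca/c meet in 1. 1a->2: no, cca/ccb meet in 2. Open state 3: 1a->3.
cbaaa: 3a undefined. 3a->0: no, cbaaac/c meet in 1. 3a->1: no, cbaaab/ccb meet in 2. 3a->2: no, cbaaab/c meet in 1. 3a->3: no, cbaaac/cbaac meet in 3 with "c" left. Open state 4: 3a->4.
cbaab: 3b undefined. 3b->0: ok.
cbaac: 3c undefined. 3c->0: no, a/cbaac meet in 0. 3c->1: ok.
cbaaaa: 4a undefined. 4a->0: ok.
cbaaab: 4b undefined. 4b->0: ok.
cbaaac: 4c undefined. 4c->0: ok.
All examples now run through 5 states with every (state, symbol) defined. Accept strings end in {0,3}, Reject strings end in {1,2}; accept={0,3}.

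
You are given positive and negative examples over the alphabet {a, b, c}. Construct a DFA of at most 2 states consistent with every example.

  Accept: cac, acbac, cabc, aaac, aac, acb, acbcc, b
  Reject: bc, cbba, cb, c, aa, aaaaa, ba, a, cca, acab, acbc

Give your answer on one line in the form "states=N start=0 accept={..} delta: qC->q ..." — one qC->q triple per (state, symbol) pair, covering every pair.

Fold the examples into a partial DFA from state 0: repeatedly fix the first undefined (state, symbol) met by the shortest-then-alphabetical prefix, trying targets in increasing order and rejecting any under which an Accept and a Reject string meet in one state with the same remainder; add a state when all current targets are rejected. Accepting states are where Accept strings end.
a: 0a undefined. 0a->0: no, aaac/c meet in 0 with "c" left. Open state 1: 0a->1.
b: 0b undefined. 0b->0: ok.
c: 0c undefined. 0c->0: no, b/bc meet in 0. 0c->1: ok.
aa: 1a undefined. 1a->0: no, cac/bc meet in 1. 1a->1: ok.
ac: 1c undefined. 1c->0: ok.
cb: 1b undefined. 1b->0: no, cac/cb meet in 0. 1b->1: ok.
All examples now run through 2 states with every (state, symbol) defined. Accept strings end in {0}, Reject strings end in {1}; accept={0}.

states=2 start=0 accept={0} delta: 0a->1 0b->0 0c->1 1a->1 1b->1 1c->0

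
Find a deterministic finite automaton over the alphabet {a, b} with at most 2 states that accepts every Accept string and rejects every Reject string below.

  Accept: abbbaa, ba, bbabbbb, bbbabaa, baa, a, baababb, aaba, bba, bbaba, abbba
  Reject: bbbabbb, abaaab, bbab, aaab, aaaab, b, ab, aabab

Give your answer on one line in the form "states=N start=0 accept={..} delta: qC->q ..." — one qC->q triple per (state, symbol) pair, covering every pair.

Grow the machine one transition at a time. Run the examples from 0; the earliest place one falls off (shortest prefix, ties alphabetical) gets sent to the lowest-numbered state that keeps every Accept/Reject pair distinguishable — a pair clashes when both reach the same state with identical unread suffix — and to a fresh state only if none does.
a: 0a undefined. 0a->0: ok.
b: 0b undefined. 0b->0: no, abbbaa/bbbabbb meet in 0. Open state 1: 0b->1.
ba: 1a undefined. 1a->0: ok.
bb: 1b undefined. 1b->0: ok.
All examples now run through 2 states with every (state, symbol) defined. Accept strings end in {0}, Reject strings end in {1}; accept={0}.

states=2 start=0 accept={0} delta: 0a->0 0b->1 1a->0 1b->0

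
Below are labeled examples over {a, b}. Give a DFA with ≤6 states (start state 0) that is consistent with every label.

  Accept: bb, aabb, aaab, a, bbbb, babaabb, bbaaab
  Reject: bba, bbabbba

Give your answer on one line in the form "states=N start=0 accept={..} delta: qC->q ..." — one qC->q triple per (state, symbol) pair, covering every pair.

states=4 start=0 accept={0,1,2} delta: 0a->0 0b->1 1a->0 1b->2 2a->3 2b->0 3a->0 3b->0

State merging on the prefix tree: take the shortest (then alphabetical) example prefix whose next move is undefined and point that move at state 0, else 1, else 2, ...; a target is out if some Accept/Reject pair would then sit in one state with the same input left (inseparable). If every existing state is out, open a new one.
a: 0a undefined. 0a->0: ok.
b: 0b undefined. 0b->0: no, bb/bba meet in 0. Open state 1: 0b->1.
ba: 1a undefined. 1a->0: ok.
bb: 1b undefined. 1b->0: no, bb/bba meet in 0. 1b->1: no, a/bba meet in 0. Open state 2: 1b->2.
bba: 2a undefined. 2a->0: no, a/bba meet in 0. 2a->1: no, aaab/bba meet in 1. 2a->2: no, bb/bba meet in 2. Open state 3: 2a->3.
bbb: 2b undefined. 2b->0: ok.
bbaa: 3a undefined. 3a->0: ok.
bbab: 3b undefined. 3b->0: ok.
All examples now run through 4 states with every (state, symbol) defined. Accept strings end in {0,1,2}, Reject strings end in {3}; accept={0,1,2}.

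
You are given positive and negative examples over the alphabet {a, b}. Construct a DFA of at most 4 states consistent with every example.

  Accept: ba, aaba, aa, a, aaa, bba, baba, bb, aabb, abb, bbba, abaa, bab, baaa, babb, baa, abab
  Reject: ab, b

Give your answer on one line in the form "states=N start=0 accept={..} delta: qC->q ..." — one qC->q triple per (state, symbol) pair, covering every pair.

states=3 start=0 accept={0,2} delta: 0a->0 0b->1 1a->2 1b->0 2a->0 2b->2

Grow the machine one transition at a time. Run the examples from 0; the earliest place one falls off (shortest prefix, ties alphabetical) gets sent to the lowest-numbered state that keeps every Accept/Reject pair distinguishable — a pair clashes when both reach the same state with identical unread suffix — and to a fresh state only if none does.
a: 0a undefined. 0a->0: ok.
b: 0b undefined. 0b->0: no, ba/ab meet in 0. Open state 1: 0b->1.
ba: 1a undefined. 1a->0: no, bab/ab meet in 1. 1a->1: no, ba/ab meet in 1. Open state 2: 1a->2.
bb: 1b undefined. 1b->0: ok.
baa: 2a undefined. 2a->0: ok.
bab: 2b undefined. 2b->0: no, babb/ab meet in 1. 2b->1: no, bab/ab meet in 1. 2b->2: ok.
All examples now run through 3 states with every (state, symbol) defined. Accept strings end in {0,2}, Reject strings end in {1}; accept={0,2}.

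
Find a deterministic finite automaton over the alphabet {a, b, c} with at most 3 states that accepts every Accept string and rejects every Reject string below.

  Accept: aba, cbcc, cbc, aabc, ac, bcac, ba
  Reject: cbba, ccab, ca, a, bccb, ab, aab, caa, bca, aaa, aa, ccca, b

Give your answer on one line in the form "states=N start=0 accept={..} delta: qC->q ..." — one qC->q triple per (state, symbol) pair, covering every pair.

states=3 start=0 accept={2} delta: 0a->0 0b->1 0c->2 1a->2 1b->0 1c->2 2a->0 2b->1 2c->2

Fold the examples into a partial DFA from state 0: repeatedly fix the first undefined (state, symbol) met by the shortest-then-alphabetical prefix, trying targets in increasing order and rejecting any under which an Accept and a Reject string meet in one state with the same remainder; add a state when all current targets are rejected. Accepting states are where Accept strings end.
a: 0a undefined. 0a->0: ok.
b: 0b undefined. 0b->0: no, aba/a meet in 0. Open state 1: 0b->1.
c: 0c undefined. 0c->0: no, ac/ca meet in 0. 0c->1: no, aba/ca meet in 1 with "a" left. Open state 2: 0c->2.
ba: 1a undefined. 1a->0: no, aba/a meet in 0. 1a->1: no, aba/ab meet in 1. 1a->2: ok.
bc: 1c undefined. 1c->0: no, aabc/a meet in 0. 1c->1: no, aba/bca meet in 2. 1c->2: ok.
ca: 2a undefined. 2a->0: ok.
cb: 2b undefined. 2b->0: no, aba/cbba meet in 2. 2b->1: ok.
cc: 2c undefined. 2c->0: no, cbcc/ca meet in 0. 2c->1: no, cbcc/ccab meet in 1. 2c->2: ok.
cbb: 1b undefined. 1b->0: ok.
All examples now run through 3 states with every (state, symbol) defined. Accept strings end in {2}, Reject strings end in {0,1}; accept={2}.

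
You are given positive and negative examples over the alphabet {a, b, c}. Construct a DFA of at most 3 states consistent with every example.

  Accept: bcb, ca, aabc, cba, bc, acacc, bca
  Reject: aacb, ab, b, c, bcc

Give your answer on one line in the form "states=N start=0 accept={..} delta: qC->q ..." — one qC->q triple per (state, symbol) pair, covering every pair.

states=3 start=0 accept={0,2} delta: 0a->0 0b->1 0c->1 1a->0 1b->1 1c->2 2a->0 2b->0 2c->1

Grow the machine one transition at a time. Run the examples from 0; the earliest place one falls off (shortest prefix, ties alphabetical) gets sent to the lowest-numbered state that keeps every Accept/Reject pair distinguishable — a pair clashes when both reach the same state with identical unread suffix — and to a fresh state only if none does.
a: 0a undefined. 0a->0: ok.
b: 0b undefined. 0b->0: no, bcb/aacb meet in 0 with "cb" left. Open state 1: 0b->1.
c: 0c undefined. 0c->0: no, ca/c meet in 0. 0c->1: ok.
bc: 1c undefined. 1c->0: no, bcb/ab meet in 1. 1c->1: no, bcb/aacb meet in 1 with "b" left. Open state 2: 1c->2.
ca: 1a undefined. 1a->0: ok.
cb: 1b undefined. 1b->0: no, ca/aacb meet in 0. 1b->1: ok.
bca: 2a undefined. 2a->0: ok.
bcb: 2b undefined. 2b->0: ok.
bcc: 2c undefined. 2c->0: no, bcb/bcc meet in 0. 2c->1: ok.
All examples now run through 3 states with every (state, symbol) defined. Accept strings end in {0,2}, Reject strings end in {1}; accept={0,2}.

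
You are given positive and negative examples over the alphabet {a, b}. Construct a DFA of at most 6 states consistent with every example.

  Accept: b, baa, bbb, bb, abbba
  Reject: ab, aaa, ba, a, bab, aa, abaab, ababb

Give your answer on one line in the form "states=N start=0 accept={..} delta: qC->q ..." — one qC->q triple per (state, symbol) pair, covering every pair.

Fold the examples into a partial DFA from state 0: repeatedly fix the first undefined (state, symbol) met by the shortest-then-alphabetical prefix, trying targets in increasing order and rejecting any under which an Accept and a Reject string meet in one state with the same remainder; add a state when all current targets are rejected. Accepting states are where Accept strings end.
a: 0a undefined. 0a->0: no, b/ab meet in 0 with "b" left. Open state 1: 0a->1.
b: 0b undefined. 0b->0: no, baa/aa meet in 1 with "a" left. 0b->1: no, b/a meet in 1. Open state 2: 0b->2.
aa: 1a undefined. 1a->0: ok.
ab: 1b undefined. 1b->0: no, b/abaab meet in 2. 1b->1: no, bb/ababb meet in 2 with "b" left. 1b->2: no, b/ab meet in 2. Open state 3: 1b->3.
ba: 2a undefined. 2a->0: no, b/bab meet in 2. 2a->1: no, baa/aa meet in 0. 2a->2: no, b/ba meet in 2. 2a->3: ok.
bb: 2b undefined. 2b->0: no, bb/aa meet in 0. 2b->1: no, bbb/ab meet in 3. 2b->2: ok.
aba: 3a undefined. 3a->0: no, b/ababb meet in 2. 3a->1: no, b/abaab meet in 2. 3a->2: no, b/ababb meet in 2. 3a->3: no, baa/ab meet in 3. Open state 4: 3a->4.
abb: 3b undefined. 3b->0: no, abbba/ab meet in 3. 3b->1: ok.
abaa: 4a undefined. 4a->0: no, b/abaab meet in 2. 4a->1: ok.
abab: 4b undefined. 4b->0: no, b/ababb meet in 2. 4b->1: ok.
All examples now run through 5 states with every (state, symbol) defined. Accept strings end in {2,4}, Reject strings end in {0,1,3}; accept={2,4}.

states=5 start=0 accept={2,4} delta: 0a->1 0b->2 1a->0 1b->3 2a->3 2b->2 3a->4 3b->1 4a->1 4b->1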